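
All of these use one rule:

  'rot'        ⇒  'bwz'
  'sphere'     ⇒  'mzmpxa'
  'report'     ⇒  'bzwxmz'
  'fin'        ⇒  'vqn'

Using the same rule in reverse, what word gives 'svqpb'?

The output letters match the input read backwards, each shifted +8: rot reversed is tor. The word is reversed, then every letter is shifted forward by 8.
Undoing it on svqpb: shift back: s−8=k, v−8=n, q−8=i, p−8=h, b−8=t → kniht; then reverse → think.

think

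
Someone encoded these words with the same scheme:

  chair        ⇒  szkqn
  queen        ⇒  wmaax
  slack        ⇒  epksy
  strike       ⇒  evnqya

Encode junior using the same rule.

hmxqon

c(2)→s(18) and h(7)→z(25) fit y≡17x+10 (mod 26); the inverse of 17 mod 26 is 23. Treating letters as 0–25, the rule is x ↦ 17x + 10 (mod 26).
On junior: j(9)→17·9+10≡7=h; u(20)→17·20+10≡12=m; n(13)→17·13+10≡23=x; i(8)→17·8+10≡16=q; o(14)→17·14+10≡14=o; r(17)→17·17+10≡13=n (all mod 26).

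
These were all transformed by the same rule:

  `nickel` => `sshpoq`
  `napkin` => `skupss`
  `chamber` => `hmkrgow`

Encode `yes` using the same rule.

The rule splits by letter class: vowels +10, consonants +5.
Applying it to yes: y(cons)+5=d, e(vowel)+10=o, s(cons)+5=x.

dox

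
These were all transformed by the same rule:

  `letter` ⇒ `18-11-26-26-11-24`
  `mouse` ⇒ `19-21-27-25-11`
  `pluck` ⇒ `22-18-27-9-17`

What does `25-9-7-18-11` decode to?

l is letter #12 and maps to 18: an offset of 6. Letters become their 1-based position plus 6 (so a→7, b→8, …).
Undoing it on 25-9-7-18-11: 25→(25−6)÷1=19=s, 9→(9−6)÷1=3=c, 7→(7−6)÷1=1=a, 18→(18−6)÷1=12=l, 11→(11−6)÷1=5=e.

scale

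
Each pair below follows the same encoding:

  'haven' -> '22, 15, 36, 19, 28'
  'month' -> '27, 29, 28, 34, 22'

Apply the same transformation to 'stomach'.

h is letter #8 and maps to 22: an offset of 14. The number is (letter's place in the alphabet, a=1) + 14.
For stomach: s=19→33, t=20→34, o=15→29, m=13→27, a=1→15, c=3→17, h=8→22.

33, 34, 29, 27, 15, 17, 22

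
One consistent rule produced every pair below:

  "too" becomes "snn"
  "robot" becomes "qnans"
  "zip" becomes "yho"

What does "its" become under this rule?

Every letter moves 25 places later in the alphabet, wrapping around z→a.
Applying it to its: i+25=h, t+25=s, s+25=r.

hsr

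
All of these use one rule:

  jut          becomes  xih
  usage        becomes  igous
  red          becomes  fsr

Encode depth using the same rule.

Compare letters: j→x is +14, u→i is +14, t→h is +14 — a constant shift. It's a constant shift of +14 (ROT14).
Applying it to depth: d+14=r, e+14=s, p+14=d, t+14=h, h+14=v.

rsdhv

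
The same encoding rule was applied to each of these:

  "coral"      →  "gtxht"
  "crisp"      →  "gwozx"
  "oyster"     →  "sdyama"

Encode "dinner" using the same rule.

hntuma

In coral: c→g is +4, o→t is +5, r→x is +6, a→h is +7 — the shift increases by 1 each position. Letter i (0-indexed) is shifted by i+4, so successive shifts are 4, 5, 6, ….
On dinner: d+4=h, i+5=n, n+6=t, n+7=u, e+8=m, r+9=a.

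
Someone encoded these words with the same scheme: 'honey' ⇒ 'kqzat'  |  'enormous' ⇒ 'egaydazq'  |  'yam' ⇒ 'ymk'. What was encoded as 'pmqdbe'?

The output letters match the input read backwards, each shifted +12: honey reversed is yenoh. The word is reversed, then every letter is shifted forward by 12.
Reversing it on pmqdbe: shift back: p−12=d, m−12=a, q−12=e, d−12=r, b−12=p, e−12=s → daerps; then reverse → spread.

spread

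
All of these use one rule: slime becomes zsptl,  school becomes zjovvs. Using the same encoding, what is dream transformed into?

kylht

This is a Caesar cipher with shift 7.
On dream: d+7=k, r+7=y, e+7=l, a+7=h, m+7=t.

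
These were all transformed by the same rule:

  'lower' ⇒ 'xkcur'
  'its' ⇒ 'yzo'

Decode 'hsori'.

The output letters match the input read backwards, each shifted +6: lower reversed is rewol. The word is reversed, then every letter is shifted forward by 6.
Decoding hsori: shift back: h−6=b, s−6=m, o−6=i, r−6=l, i−6=c → bmilc; then reverse → climb.

climb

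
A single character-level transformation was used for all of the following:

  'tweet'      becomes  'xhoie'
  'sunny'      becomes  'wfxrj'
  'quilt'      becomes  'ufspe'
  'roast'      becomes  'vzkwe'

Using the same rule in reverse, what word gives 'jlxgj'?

fancy

Shifts by position in tweet: pos 0: t→x (+4), pos 1: w→h (+11), pos 2: e→o (+10), pos 3: e→i (+4), pos 4: t→e (+11) — repeating every 3. The shifts repeat in a cycle of length 3: positions 0,1,… shift by +4, +11, +10, then the pattern repeats.
Decoding jlxgj: j−4=f, l−11=a, x−10=n, g−4=c, j−11=y.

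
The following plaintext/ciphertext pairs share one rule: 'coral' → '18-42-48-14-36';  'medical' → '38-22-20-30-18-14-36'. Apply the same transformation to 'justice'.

c(#3)→18 and o(#15)→42: differences scale by 2, so n = 2·pos + 12. With a=1..z=26, the number is 2·pos + 12.
On justice: j=10→32, u=21→54, s=19→50, t=20→52, i=9→30, c=3→18, e=5→22.

32-54-50-52-30-18-22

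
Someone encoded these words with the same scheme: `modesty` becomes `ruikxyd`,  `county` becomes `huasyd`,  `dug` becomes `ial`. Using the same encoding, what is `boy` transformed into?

gud

The rule splits by letter class: vowels +6, consonants +5.
On boy: b(cons)+5=g, o(vowel)+6=u, y(cons)+5=d.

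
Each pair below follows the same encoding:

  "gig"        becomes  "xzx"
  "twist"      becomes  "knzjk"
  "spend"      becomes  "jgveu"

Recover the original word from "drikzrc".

Each letter is shifted forward by 17 in the alphabet (a Caesar shift of +17).
Reversing it on drikzrc: d−17=m, r−17=a, i−17=r, k−17=t, z−17=i, r−17=a, c−17=l.

martial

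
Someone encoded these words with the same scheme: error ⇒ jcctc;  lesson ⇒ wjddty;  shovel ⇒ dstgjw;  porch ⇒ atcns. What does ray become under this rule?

Vowels shift forward by 5 and consonants shift forward by 11.
Applying it to ray: r(cons)+11=c, a(vowel)+5=f, y(cons)+11=j.

cfj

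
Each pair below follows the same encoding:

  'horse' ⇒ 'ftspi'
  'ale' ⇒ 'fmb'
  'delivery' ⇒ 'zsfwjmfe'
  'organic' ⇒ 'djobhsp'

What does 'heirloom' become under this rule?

Two steps: reverse the string, then apply a Caesar shift of +1.
On heirloom: reverse → moolrieh; then shift: m+1=n, o+1=p, o+1=p, l+1=m, r+1=s, i+1=j, e+1=f, h+1=i.

nppmsjfi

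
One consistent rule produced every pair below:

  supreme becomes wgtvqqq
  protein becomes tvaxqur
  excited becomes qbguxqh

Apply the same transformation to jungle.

The shift depends on letter class: consonant s→w is +4, but vowel u→g is +12. The rule splits by letter class: vowels +12, consonants +4.
For jungle: j(cons)+4=n, u(vowel)+12=g, n(cons)+4=r, g(cons)+4=k, l(cons)+4=p, e(vowel)+12=q.

ngrkpq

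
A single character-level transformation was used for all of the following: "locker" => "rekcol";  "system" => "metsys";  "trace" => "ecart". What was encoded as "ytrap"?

party

The output letters match the input read backwards: locker reversed is rekcol. It's just the letters in reverse order.
Undoing it on ytrap: then reverse → party.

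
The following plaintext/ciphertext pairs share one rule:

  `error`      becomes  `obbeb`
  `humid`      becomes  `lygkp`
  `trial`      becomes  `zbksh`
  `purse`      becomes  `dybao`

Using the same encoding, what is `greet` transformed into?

Treating letters as 0–25, the rule is x ↦ 25x + 18 (mod 26).
Applying it to greet: g(6)→25·6+18≡12=m; r(17)→25·17+18≡1=b; e(4)→25·4+18≡14=o; e(4)→25·4+18≡14=o; t(19)→25·19+18≡25=z (all mod 26).

mbooz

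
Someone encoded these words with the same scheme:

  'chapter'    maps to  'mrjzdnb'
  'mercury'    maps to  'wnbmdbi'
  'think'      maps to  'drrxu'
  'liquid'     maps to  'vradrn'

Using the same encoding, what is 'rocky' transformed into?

bxmui

The shift depends on letter class: consonant c→m is +10, but vowel a→j is +9. The rule splits by letter class: vowels +9, consonants +10.
On rocky: r(cons)+10=b, o(vowel)+9=x, c(cons)+10=m, k(cons)+10=u, y(cons)+10=i.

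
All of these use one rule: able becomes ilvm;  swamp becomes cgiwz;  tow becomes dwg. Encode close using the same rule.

Vowels shift forward by 8 and consonants shift forward by 10.
Applying it to close: c(cons)+10=m, l(cons)+10=v, o(vowel)+8=w, s(cons)+10=c, e(vowel)+8=m.

mvwcm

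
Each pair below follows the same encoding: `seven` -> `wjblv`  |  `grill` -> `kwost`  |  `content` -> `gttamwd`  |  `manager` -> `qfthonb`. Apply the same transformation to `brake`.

In seven: s→w is +4, e→j is +5, v→b is +6, e→l is +7 — the shift increases by 1 each position. Letter i (0-indexed) is shifted by i+4, so successive shifts are 4, 5, 6, ….
On brake: b+4=f, r+5=w, a+6=g, k+7=r, e+8=m.

fwgrm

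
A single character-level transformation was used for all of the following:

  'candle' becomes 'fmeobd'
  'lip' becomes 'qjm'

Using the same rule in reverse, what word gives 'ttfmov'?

The output letters match the input read backwards, each shifted +1: candle reversed is eldnac. Read the word backwards and shift each letter +1.
Undoing it on ttfmov: shift back: t−1=s, t−1=s, f−1=e, m−1=l, o−1=n, v−1=u → sselnu; then reverse → unless.

unless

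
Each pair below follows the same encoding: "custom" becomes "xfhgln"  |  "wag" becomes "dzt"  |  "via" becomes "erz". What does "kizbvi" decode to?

Each pair mirrors across the alphabet (c↔x, u↔f, s↔h): positions sum to 25. Letters are reflected about the middle of the alphabet (position → 25−position): Atbash.
Reversing it on kizbvi: k↔p, i↔r, z↔a, b↔y, v↔e, i↔r.

prayer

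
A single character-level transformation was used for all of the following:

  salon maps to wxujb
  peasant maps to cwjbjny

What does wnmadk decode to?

The output letters match the input read backwards, each shifted +9: salon reversed is nolas. The word is reversed, then every letter is shifted forward by 9.
Undoing it on wnmadk: shift back: w−9=n, n−9=e, m−9=d, a−9=r, d−9=u, k−9=b → nedrub; then reverse → burden.

burden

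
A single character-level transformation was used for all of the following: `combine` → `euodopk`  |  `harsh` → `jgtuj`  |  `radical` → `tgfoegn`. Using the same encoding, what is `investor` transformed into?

opxkuvut

The shift depends on letter class: consonant c→e is +2, but vowel o→u is +6. Vowels shift forward by 6 and consonants shift forward by 2.
For investor: i(vowel)+6=o, n(cons)+2=p, v(cons)+2=x, e(vowel)+6=k, s(cons)+2=u, t(cons)+2=v, o(vowel)+6=u, r(cons)+2=t.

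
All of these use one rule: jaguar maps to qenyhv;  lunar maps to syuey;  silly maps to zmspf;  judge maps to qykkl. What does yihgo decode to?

The shifts repeat in a cycle of length 2: positions 0,1,… shift by +7, +4, then the pattern repeats.
Decoding yihgo: y−7=r, i−4=e, h−7=a, g−4=c, o−7=h.

reach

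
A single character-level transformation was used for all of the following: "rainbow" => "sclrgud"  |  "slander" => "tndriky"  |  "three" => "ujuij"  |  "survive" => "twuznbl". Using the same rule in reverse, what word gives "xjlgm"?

which

In rainbow: r→s is +1, a→c is +2, i→l is +3, n→r is +4 — the shift increases by 1 each position. Letter i (0-indexed) is shifted by i+1, so successive shifts are 1, 2, 3, ….
Decoding xjlgm: x−1=w, j−2=h, l−3=i, g−4=c, m−5=h.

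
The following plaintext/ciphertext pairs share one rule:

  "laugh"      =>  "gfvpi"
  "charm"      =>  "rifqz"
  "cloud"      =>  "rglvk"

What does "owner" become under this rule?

Treating letters as 0–25, the rule is x ↦ 19x + 5 (mod 26).
Applying it to owner: o(14)→19·14+5≡11=l; w(22)→19·22+5≡7=h; n(13)→19·13+5≡18=s; e(4)→19·4+5≡3=d; r(17)→19·17+5≡16=q (all mod 26).

lhsdq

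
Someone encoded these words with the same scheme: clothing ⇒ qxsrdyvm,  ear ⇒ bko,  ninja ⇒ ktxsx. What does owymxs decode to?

The output letters match the input read backwards, each shifted +10: clothing reversed is gnihtolc. Read the word backwards and shift each letter +10.
Reversing it on owymxs: shift back: o−10=e, w−10=m, y−10=o, m−10=c, x−10=n, s−10=i → emocni; then reverse → income.

income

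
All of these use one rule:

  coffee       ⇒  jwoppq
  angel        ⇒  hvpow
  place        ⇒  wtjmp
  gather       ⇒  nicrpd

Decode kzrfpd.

In coffee: c→j is +7, o→w is +8, f→o is +9, f→p is +10 — the shift increases by 1 each position. Letter i (0-indexed) is shifted by i+7, so successive shifts are 7, 8, 9, ….
Decoding kzrfpd: k−7=d, z−8=r, r−9=i, f−10=v, p−11=e, d−12=r.

driver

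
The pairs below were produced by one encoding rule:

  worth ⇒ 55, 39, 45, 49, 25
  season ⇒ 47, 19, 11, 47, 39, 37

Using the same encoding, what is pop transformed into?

The formula is n = 2×(alphabet index, a=1) + 9.
On pop: p=16→41, o=15→39, p=16→41.

41, 39, 41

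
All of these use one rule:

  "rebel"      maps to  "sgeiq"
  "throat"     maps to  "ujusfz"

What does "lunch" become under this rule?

In rebel: r→s is +1, e→g is +2, b→e is +3, e→i is +4 — the shift increases by 1 each position. Each letter shifts forward by (position + 1), i.e. 1, 2, 3, … — the shift grows by one for each successive letter.
Applying it to lunch: l+1=m, u+2=w, n+3=q, c+4=g, h+5=m.

mwqgm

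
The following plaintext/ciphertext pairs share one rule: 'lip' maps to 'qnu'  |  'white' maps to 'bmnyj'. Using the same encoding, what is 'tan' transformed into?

Compare letters: l→q is +5, i→n is +5, p→u is +5 — a constant shift. Each letter is shifted forward by 5 in the alphabet (a Caesar shift of +5).
For tan: t+5=y, a+5=f, n+5=s.

yfs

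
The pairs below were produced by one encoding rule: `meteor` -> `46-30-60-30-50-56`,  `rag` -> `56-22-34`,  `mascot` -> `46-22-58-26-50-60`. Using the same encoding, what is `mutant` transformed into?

46-62-60-22-48-60

m(#13)→46 and e(#5)→30: differences scale by 2, so n = 2·pos + 20. The formula is n = 2×(alphabet index, a=1) + 20.
Applying it to mutant: m=13→46, u=21→62, t=20→60, a=1→22, n=14→48, t=20→60.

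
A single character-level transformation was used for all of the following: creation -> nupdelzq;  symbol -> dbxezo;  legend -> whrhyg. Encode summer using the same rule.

Shifts by position in creation: pos 0: c→n (+11), pos 1: r→u (+3), pos 2: e→p (+11), pos 3: a→d (+3) — repeating every 2. The shifts repeat in a cycle of length 2: positions 0,1,… shift by +11, +3, then the pattern repeats.
For summer: s+11=d, u+3=x, m+11=x, m+3=p, e+11=p, r+3=u.

dxxppu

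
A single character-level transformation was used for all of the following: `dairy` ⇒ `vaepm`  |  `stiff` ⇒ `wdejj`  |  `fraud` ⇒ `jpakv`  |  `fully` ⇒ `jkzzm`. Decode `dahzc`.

d(3)→v(21) and a(0)→a(0) fit y≡7x+0 (mod 26); the inverse of 7 mod 26 is 15. Each letter's alphabet position (a=0..z=25) is mapped through 7·x+0 mod 26 — an affine cipher.
Reversing it on dahzc: d(3)→15·(3−0)≡19=t; a(0)→15·(0−0)≡0=a; h(7)→15·(7−0)≡1=b; z(25)→15·(25−0)≡11=l; c(2)→15·(2−0)≡4=e (all mod 26).

table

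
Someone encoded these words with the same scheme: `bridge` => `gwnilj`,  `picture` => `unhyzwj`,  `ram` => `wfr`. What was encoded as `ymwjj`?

three

Compare letters: b→g is +5, r→w is +5, i→n is +5 — a constant shift. Every letter moves 5 places later in the alphabet, wrapping around z→a.
Decoding ymwjj: y−5=t, m−5=h, w−5=r, j−5=e, j−5=e.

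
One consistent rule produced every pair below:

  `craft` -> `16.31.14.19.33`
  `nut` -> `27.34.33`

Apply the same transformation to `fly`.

19.25.38

c is letter #3 and maps to 16: an offset of 13. Each letter is replaced by its alphabet position (a=1..z=26) + 13.
On fly: f=6→19, l=12→25, y=25→38.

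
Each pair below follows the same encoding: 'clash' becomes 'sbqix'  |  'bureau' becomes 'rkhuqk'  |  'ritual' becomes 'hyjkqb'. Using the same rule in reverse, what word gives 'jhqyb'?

Compare letters: c→s is +16, l→b is +16, a→q is +16 — a constant shift. This is a Caesar cipher with shift 16.
Undoing it on jhqyb: j−16=t, h−16=r, q−16=a, y−16=i, b−16=l.

trail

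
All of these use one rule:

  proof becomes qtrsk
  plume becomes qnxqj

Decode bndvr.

In proof: p→q is +1, r→t is +2, o→r is +3, o→s is +4 — the shift increases by 1 each position. Letter i (0-indexed) is shifted by i+1, so successive shifts are 1, 2, 3, ….
Decoding bndvr: b−1=a, n−2=l, d−3=a, v−4=r, r−5=m.

alarm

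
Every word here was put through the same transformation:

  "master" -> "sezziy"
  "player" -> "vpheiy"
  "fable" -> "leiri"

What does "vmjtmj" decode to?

picnic

It's a Vigenère-style cipher with numeric key [6,4,7]: position i shifts by key[i mod 3].
Undoing it on vmjtmj: v−6=p, m−4=i, j−7=c, t−6=n, m−4=i, j−7=c.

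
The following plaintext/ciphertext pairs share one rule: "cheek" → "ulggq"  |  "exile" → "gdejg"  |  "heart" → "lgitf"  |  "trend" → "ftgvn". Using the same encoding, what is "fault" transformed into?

ziyjf

c(2)→u(20) and h(7)→l(11) fit y≡19x+8 (mod 26); the inverse of 19 mod 26 is 11. This is an affine cipher: with a=0,…,z=25, each position x becomes (19x+8) mod 26.
For fault: f(5)→19·5+8≡25=z; a(0)→19·0+8≡8=i; u(20)→19·20+8≡24=y; l(11)→19·11+8≡9=j; t(19)→19·19+8≡5=f (all mod 26).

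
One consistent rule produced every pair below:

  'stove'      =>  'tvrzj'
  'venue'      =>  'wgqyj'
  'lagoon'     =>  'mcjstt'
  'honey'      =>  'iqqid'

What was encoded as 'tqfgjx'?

In stove: s→t is +1, t→v is +2, o→r is +3, v→z is +4 — the shift increases by 1 each position. The shift increases by 1 at each position, starting from +1: 1, 2, 3, ….
Decoding tqfgjx: t−1=s, q−2=o, f−3=c, g−4=c, j−5=e, x−6=r.

soccer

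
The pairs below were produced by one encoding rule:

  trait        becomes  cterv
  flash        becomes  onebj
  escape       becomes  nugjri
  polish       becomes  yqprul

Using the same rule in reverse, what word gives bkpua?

Shifts by position in trait: pos 0: t→c (+9), pos 1: r→t (+2), pos 2: a→e (+4), pos 3: i→r (+9), pos 4: t→v (+2) — repeating every 3. The shifts repeat in a cycle of length 3: positions 0,1,… shift by +9, +2, +4, then the pattern repeats.
Decoding bkpua: b−9=s, k−2=i, p−4=l, u−9=l, a−2=y.

silly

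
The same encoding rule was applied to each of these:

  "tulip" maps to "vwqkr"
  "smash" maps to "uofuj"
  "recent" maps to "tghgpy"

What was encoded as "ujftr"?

Shifts by position in tulip: pos 0: t→v (+2), pos 1: u→w (+2), pos 2: l→q (+5), pos 3: i→k (+2), pos 4: p→r (+2) — repeating every 3. The shifts repeat in a cycle of length 3: positions 0,1,… shift by +2, +2, +5, then the pattern repeats.
Undoing it on ujftr: u−2=s, j−2=h, f−5=a, t−2=r, r−2=p.

sharp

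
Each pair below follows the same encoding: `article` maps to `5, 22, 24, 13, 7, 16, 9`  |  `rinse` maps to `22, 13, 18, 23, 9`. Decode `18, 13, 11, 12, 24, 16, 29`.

a is letter #1 and maps to 5: an offset of 4. The number is (letter's place in the alphabet, a=1) + 4.
Decoding 18, 13, 11, 12, 24, 16, 29: 18→(18−4)÷1=14=n, 13→(13−4)÷1=9=i, 11→(11−4)÷1=7=g, 12→(12−4)÷1=8=h, 24→(24−4)÷1=20=t, 16→(16−4)÷1=12=l, 29→(29−4)÷1=25=y.

nightly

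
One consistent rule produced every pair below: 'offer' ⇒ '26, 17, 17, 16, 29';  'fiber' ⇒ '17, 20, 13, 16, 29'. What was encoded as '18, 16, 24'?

gem

The number is (letter's place in the alphabet, a=1) + 11.
Undoing it on 18, 16, 24: 18→(18−11)÷1=7=g, 16→(16−11)÷1=5=e, 24→(24−11)÷1=13=m.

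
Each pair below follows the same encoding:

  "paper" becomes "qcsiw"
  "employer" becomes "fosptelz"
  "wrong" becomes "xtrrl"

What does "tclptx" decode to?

sailor

Letter i (0-indexed) is shifted by i+1, so successive shifts are 1, 2, 3, ….
Undoing it on tclptx: t−1=s, c−2=a, l−3=i, p−4=l, t−5=o, x−6=r.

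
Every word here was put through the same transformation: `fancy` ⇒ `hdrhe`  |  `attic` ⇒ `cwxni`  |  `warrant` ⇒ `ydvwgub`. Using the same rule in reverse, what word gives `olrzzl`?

minute

Letter i (0-indexed) is shifted by i+2, so successive shifts are 2, 3, 4, ….
Reversing it on olrzzl: o−2=m, l−3=i, r−4=n, z−5=u, z−6=t, l−7=e.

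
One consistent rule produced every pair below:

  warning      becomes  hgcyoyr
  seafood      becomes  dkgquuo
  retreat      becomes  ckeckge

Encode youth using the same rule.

The shift depends on letter class: consonant w→h is +11, but vowel a→g is +6. Two shifts are in play — +6 for a/e/i/o/u, +11 for every other letter.
Applying it to youth: y(cons)+11=j, o(vowel)+6=u, u(vowel)+6=a, t(cons)+11=e, h(cons)+11=s.

juaes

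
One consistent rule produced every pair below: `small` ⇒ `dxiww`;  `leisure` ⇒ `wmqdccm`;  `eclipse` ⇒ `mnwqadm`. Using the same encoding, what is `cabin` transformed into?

nimqy

The shift depends on letter class: consonant s→d is +11, but vowel a→i is +8. Two shifts are in play — +8 for a/e/i/o/u, +11 for every other letter.
For cabin: c(cons)+11=n, a(vowel)+8=i, b(cons)+11=m, i(vowel)+8=q, n(cons)+11=y.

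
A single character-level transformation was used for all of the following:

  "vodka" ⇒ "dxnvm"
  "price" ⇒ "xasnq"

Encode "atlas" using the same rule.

icvle

In vodka: v→d is +8, o→x is +9, d→n is +10, k→v is +11 — the shift increases by 1 each position. Letter i (0-indexed) is shifted by i+8, so successive shifts are 8, 9, 10, ….
Applying it to atlas: a+8=i, t+9=c, l+10=v, a+11=l, s+12=e.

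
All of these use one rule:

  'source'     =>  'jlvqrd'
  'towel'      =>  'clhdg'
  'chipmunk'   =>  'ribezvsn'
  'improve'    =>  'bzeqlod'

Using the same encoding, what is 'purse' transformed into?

s(18)→j(9) and o(14)→l(11) fit y≡19x+5 (mod 26); the inverse of 19 mod 26 is 11. Each letter's alphabet position (a=0..z=25) is mapped through 19·x+5 mod 26 — an affine cipher.
On purse: p(15)→19·15+5≡4=e; u(20)→19·20+5≡21=v; r(17)→19·17+5≡16=q; s(18)→19·18+5≡9=j; e(4)→19·4+5≡3=d (all mod 26).

evqjd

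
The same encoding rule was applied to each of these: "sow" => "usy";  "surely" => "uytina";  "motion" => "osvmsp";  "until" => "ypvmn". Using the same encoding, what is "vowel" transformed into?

The rule splits by letter class: vowels +4, consonants +2.
Applying it to vowel: v(cons)+2=x, o(vowel)+4=s, w(cons)+2=y, e(vowel)+4=i, l(cons)+2=n.

xsyin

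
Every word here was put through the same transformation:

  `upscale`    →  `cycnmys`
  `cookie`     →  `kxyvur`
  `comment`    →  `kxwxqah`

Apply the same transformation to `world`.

exbwp

In upscale: u→c is +8, p→y is +9, s→c is +10, c→n is +11 — the shift increases by 1 each position. Letter i (0-indexed) is shifted by i+8, so successive shifts are 8, 9, 10, ….
For world: w+8=e, o+9=x, r+10=b, l+11=w, d+12=p.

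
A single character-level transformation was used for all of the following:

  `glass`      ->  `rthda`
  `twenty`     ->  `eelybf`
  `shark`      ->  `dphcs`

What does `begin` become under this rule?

Shifts by position in glass: pos 0: g→r (+11), pos 1: l→t (+8), pos 2: a→h (+7), pos 3: s→d (+11), pos 4: s→a (+8) — repeating every 3. It's a Vigenère-style cipher with numeric key [11,8,7]: position i shifts by key[i mod 3].
Applying it to begin: b+11=m, e+8=m, g+7=n, i+11=t, n+8=v.

mmntv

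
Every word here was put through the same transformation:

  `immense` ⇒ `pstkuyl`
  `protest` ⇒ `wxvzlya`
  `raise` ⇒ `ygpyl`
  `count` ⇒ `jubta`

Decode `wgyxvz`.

parrot

Shifts by position in immense: pos 0: i→p (+7), pos 1: m→s (+6), pos 2: m→t (+7), pos 3: e→k (+6) — repeating every 2. The shifts repeat in a cycle of length 2: positions 0,1,… shift by +7, +6, then the pattern repeats.
Decoding wgyxvz: w−7=p, g−6=a, y−7=r, x−6=r, v−7=o, z−6=t.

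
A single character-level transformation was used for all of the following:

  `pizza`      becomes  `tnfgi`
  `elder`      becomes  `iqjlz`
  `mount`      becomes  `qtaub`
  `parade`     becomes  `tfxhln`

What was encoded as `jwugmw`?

frozen

Letter i (0-indexed) is shifted by i+4, so successive shifts are 4, 5, 6, ….
Decoding jwugmw: j−4=f, w−5=r, u−6=o, g−7=z, m−8=e, w−9=n.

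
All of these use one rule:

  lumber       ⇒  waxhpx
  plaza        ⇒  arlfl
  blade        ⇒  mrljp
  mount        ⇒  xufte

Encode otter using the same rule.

Shifts by position in lumber: pos 0: l→w (+11), pos 1: u→a (+6), pos 2: m→x (+11), pos 3: b→h (+6) — repeating every 2. The shifts repeat in a cycle of length 2: positions 0,1,… shift by +11, +6, then the pattern repeats.
Applying it to otter: o+11=z, t+6=z, t+11=e, e+6=k, r+11=c.

zzekc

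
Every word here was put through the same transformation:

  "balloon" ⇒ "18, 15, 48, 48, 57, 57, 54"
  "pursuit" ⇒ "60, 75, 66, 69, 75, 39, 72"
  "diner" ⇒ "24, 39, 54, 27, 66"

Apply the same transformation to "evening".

With a=1..z=26, the number is 3·pos + 12.
For evening: e=5→27, v=22→78, e=5→27, n=14→54, i=9→39, n=14→54, g=7→33.

27, 78, 27, 54, 39, 54, 33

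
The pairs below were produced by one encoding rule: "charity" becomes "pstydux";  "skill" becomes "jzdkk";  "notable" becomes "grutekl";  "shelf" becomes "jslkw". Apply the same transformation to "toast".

urtju

c(2)→p(15) and h(7)→s(18) fit y≡11x+19 (mod 26); the inverse of 11 mod 26 is 19. Each letter's alphabet position (a=0..z=25) is mapped through 11·x+19 mod 26 — an affine cipher.
Applying it to toast: t(19)→11·19+19≡20=u; o(14)→11·14+19≡17=r; a(0)→11·0+19≡19=t; s(18)→11·18+19≡9=j; t(19)→11·19+19≡20=u (all mod 26).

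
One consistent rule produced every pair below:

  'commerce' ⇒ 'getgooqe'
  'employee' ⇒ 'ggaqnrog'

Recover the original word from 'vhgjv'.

The output letters match the input read backwards, each shifted +2: commerce reversed is ecremmoc. Two steps: reverse the string, then apply a Caesar shift of +2.
Undoing it on vhgjv: shift back: v−2=t, h−2=f, g−2=e, j−2=h, v−2=t → tfeht; then reverse → theft.

theft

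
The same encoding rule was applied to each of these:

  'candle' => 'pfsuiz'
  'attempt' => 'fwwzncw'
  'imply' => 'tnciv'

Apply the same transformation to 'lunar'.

ibsfm

c(2)→p(15) and a(0)→f(5) fit y≡5x+5 (mod 26); the inverse of 5 mod 26 is 21. This is an affine cipher: with a=0,…,z=25, each position x becomes (5x+5) mod 26.
On lunar: l(11)→5·11+5≡8=i; u(20)→5·20+5≡1=b; n(13)→5·13+5≡18=s; a(0)→5·0+5≡5=f; r(17)→5·17+5≡12=m (all mod 26).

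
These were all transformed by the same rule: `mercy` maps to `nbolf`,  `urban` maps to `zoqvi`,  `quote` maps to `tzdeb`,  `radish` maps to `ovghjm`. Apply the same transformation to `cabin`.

lvqhi

Each letter's alphabet position (a=0..z=25) is mapped through 21·x+21 mod 26 — an affine cipher.
For cabin: c(2)→21·2+21≡11=l; a(0)→21·0+21≡21=v; b(1)→21·1+21≡16=q; i(8)→21·8+21≡7=h; n(13)→21·13+21≡8=i (all mod 26).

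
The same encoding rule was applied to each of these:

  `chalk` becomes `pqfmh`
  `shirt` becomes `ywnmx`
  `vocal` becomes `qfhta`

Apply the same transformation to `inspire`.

Two steps: reverse the string, then apply a Caesar shift of +5.
On inspire: reverse → eripsni; then shift: e+5=j, r+5=w, i+5=n, p+5=u, s+5=x, n+5=s, i+5=n.

jwnuxsn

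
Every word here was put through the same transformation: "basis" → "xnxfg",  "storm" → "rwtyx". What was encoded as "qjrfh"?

The word is reversed, then every letter is shifted forward by 5.
Undoing it on qjrfh: shift back: q−5=l, j−5=e, r−5=m, f−5=a, h−5=c → lemac; then reverse → camel.

camel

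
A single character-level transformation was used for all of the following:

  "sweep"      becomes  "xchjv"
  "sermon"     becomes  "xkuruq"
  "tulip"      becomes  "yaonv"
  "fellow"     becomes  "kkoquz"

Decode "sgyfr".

naval

The shifts repeat in a cycle of length 3: positions 0,1,… shift by +5, +6, +3, then the pattern repeats.
Reversing it on sgyfr: s−5=n, g−6=a, y−3=v, f−5=a, r−6=l.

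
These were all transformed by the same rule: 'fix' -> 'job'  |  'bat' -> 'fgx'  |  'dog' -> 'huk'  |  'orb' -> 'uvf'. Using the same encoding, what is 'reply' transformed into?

The shift depends on letter class: consonant f→j is +4, but vowel i→o is +6. Vowels shift forward by 6 and consonants shift forward by 4.
For reply: r(cons)+4=v, e(vowel)+6=k, p(cons)+4=t, l(cons)+4=p, y(cons)+4=c.

vktpc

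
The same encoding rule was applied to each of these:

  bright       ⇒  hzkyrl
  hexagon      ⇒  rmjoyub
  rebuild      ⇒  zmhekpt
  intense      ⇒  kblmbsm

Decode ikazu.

micro

b(1)→h(7) and r(17)→z(25) fit y≡19x+14 (mod 26); the inverse of 19 mod 26 is 11. This is an affine cipher: with a=0,…,z=25, each position x becomes (19x+14) mod 26.
Decoding ikazu: i(8)→11·(8−14)≡12=m; k(10)→11·(10−14)≡8=i; a(0)→11·(0−14)≡2=c; z(25)→11·(25−14)≡17=r; u(20)→11·(20−14)≡14=o (all mod 26).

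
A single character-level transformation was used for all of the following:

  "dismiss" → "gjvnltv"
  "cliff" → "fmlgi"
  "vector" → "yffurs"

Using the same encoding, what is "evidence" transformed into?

hwlehoff

Shifts by position in dismiss: pos 0: d→g (+3), pos 1: i→j (+1), pos 2: s→v (+3), pos 3: m→n (+1) — repeating every 2. A repeating key of period 2 is used — shifts +3, +1 over and over.
On evidence: e+3=h, v+1=w, i+3=l, d+1=e, e+3=h, n+1=o, c+3=f, e+1=f.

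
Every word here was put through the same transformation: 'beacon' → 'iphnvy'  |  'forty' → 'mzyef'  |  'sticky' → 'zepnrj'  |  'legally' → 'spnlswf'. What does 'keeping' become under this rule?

Shifts by position in beacon: pos 0: b→i (+7), pos 1: e→p (+11), pos 2: a→h (+7), pos 3: c→n (+11) — repeating every 2. A repeating key of period 2 is used — shifts +7, +11 over and over.
Applying it to keeping: k+7=r, e+11=p, e+7=l, p+11=a, i+7=p, n+11=y, g+7=n.

rplapyn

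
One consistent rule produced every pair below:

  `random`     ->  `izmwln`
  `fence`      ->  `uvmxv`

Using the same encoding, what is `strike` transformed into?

hgirpv

Each pair mirrors across the alphabet (r↔i, a↔z, n↔m): positions sum to 25. Each letter is replaced by its mirror in the alphabet: a↔z, b↔y, c↔x, and so on (the Atbash cipher).
Applying it to strike: s↔h, t↔g, r↔i, i↔r, k↔p, e↔v.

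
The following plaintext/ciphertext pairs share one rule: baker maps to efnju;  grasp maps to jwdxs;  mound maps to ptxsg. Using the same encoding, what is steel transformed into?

Shifts by position in baker: pos 0: b→e (+3), pos 1: a→f (+5), pos 2: k→n (+3), pos 3: e→j (+5) — repeating every 2. A repeating key of period 2 is used — shifts +3, +5 over and over.
Applying it to steel: s+3=v, t+5=y, e+3=h, e+5=j, l+3=o.

vyhjo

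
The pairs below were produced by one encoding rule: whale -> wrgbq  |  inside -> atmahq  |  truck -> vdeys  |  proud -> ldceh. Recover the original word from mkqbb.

smell

w(22)→w(22) and h(7)→r(17) fit y≡9x+6 (mod 26); the inverse of 9 mod 26 is 3. This is an affine cipher: with a=0,…,z=25, each position x becomes (9x+6) mod 26.
Decoding mkqbb: m(12)→3·(12−6)≡18=s; k(10)→3·(10−6)≡12=m; q(16)→3·(16−6)≡4=e; b(1)→3·(1−6)≡11=l; b(1)→3·(1−6)≡11=l (all mod 26).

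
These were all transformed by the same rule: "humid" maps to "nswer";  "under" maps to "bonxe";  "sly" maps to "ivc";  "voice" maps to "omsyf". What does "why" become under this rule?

irg

Two steps: reverse the string, then apply a Caesar shift of +10.
On why: reverse → yhw; then shift: y+10=i, h+10=r, w+10=g.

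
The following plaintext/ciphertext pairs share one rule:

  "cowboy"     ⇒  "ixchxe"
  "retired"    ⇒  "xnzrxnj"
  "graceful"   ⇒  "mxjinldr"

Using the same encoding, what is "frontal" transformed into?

The shift depends on letter class: consonant c→i is +6, but vowel o→x is +9. Vowels shift forward by 9 and consonants shift forward by 6.
For frontal: f(cons)+6=l, r(cons)+6=x, o(vowel)+9=x, n(cons)+6=t, t(cons)+6=z, a(vowel)+9=j, l(cons)+6=r.

lxxtzjr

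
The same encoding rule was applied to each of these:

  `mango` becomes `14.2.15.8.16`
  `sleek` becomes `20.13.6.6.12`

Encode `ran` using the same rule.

m is letter #13 and maps to 14: an offset of 1. The number is (letter's place in the alphabet, a=1) + 1.
For ran: r=18→19, a=1→2, n=14→15.

19.2.15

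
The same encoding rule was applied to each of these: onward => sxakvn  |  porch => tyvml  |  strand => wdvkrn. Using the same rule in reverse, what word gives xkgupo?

tackle

Shifts by position in onward: pos 0: o→s (+4), pos 1: n→x (+10), pos 2: w→a (+4), pos 3: a→k (+10) — repeating every 2. The shifts repeat in a cycle of length 2: positions 0,1,… shift by +4, +10, then the pattern repeats.
Reversing it on xkgupo: x−4=t, k−10=a, g−4=c, u−10=k, p−4=l, o−10=e.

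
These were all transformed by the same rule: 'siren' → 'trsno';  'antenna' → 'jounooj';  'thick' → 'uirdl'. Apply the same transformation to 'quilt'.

The shift depends on letter class: consonant s→t is +1, but vowel i→r is +9. Two shifts are in play — +9 for a/e/i/o/u, +1 for every other letter.
On quilt: q(cons)+1=r, u(vowel)+9=d, i(vowel)+9=r, l(cons)+1=m, t(cons)+1=u.

rdrmu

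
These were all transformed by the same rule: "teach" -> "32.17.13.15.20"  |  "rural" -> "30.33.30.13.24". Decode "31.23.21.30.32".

skirt

t is letter #20 and maps to 32: an offset of 12. Letters become their 1-based position plus 12 (so a→13, b→14, …).
Undoing it on 31.23.21.30.32: 31→(31−12)÷1=19=s, 23→(23−12)÷1=11=k, 21→(21−12)÷1=9=i, 30→(30−12)÷1=18=r, 32→(32−12)÷1=20=t.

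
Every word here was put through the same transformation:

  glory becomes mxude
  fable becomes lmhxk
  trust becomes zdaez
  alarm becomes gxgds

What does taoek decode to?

The shifts repeat in a cycle of length 2: positions 0,1,… shift by +6, +12, then the pattern repeats.
Reversing it on taoek: t−6=n, a−12=o, o−6=i, e−12=s, k−6=e.

noise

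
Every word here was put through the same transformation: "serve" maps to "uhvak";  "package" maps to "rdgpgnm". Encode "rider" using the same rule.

The shift increases by 1 at each position, starting from +2: 2, 3, 4, ….
For rider: r+2=t, i+3=l, d+4=h, e+5=j, r+6=x.

tlhjx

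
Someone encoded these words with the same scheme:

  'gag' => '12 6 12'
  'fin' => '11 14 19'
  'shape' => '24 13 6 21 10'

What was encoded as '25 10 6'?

g is letter #7 and maps to 12: an offset of 5. The number is (letter's place in the alphabet, a=1) + 5.
Decoding 25 10 6: 25→(25−5)÷1=20=t, 10→(10−5)÷1=5=e, 6→(6−5)÷1=1=a.

tea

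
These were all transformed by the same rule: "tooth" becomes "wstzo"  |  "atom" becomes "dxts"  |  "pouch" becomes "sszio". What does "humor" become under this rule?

kyruy

In tooth: t→w is +3, o→s is +4, o→t is +5, t→z is +6 — the shift increases by 1 each position. The shift increases by 1 at each position, starting from +3: 3, 4, 5, ….
On humor: h+3=k, u+4=y, m+5=r, o+6=u, r+7=y.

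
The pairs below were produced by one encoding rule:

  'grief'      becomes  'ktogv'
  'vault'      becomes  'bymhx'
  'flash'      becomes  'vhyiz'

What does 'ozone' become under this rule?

g(6)→k(10) and r(17)→t(19) fit y≡15x+24 (mod 26); the inverse of 15 mod 26 is 7. Each letter's alphabet position (a=0..z=25) is mapped through 15·x+24 mod 26 — an affine cipher.
For ozone: o(14)→15·14+24≡0=a; z(25)→15·25+24≡9=j; o(14)→15·14+24≡0=a; n(13)→15·13+24≡11=l; e(4)→15·4+24≡6=g (all mod 26).

ajalg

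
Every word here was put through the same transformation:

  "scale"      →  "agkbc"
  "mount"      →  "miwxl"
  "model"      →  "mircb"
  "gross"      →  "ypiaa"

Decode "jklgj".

hatch

s(18)→a(0) and c(2)→g(6) fit y≡11x+10 (mod 26); the inverse of 11 mod 26 is 19. This is an affine cipher: with a=0,…,z=25, each position x becomes (11x+10) mod 26.
Decoding jklgj: j(9)→19·(9−10)≡7=h; k(10)→19·(10−10)≡0=a; l(11)→19·(11−10)≡19=t; g(6)→19·(6−10)≡2=c; j(9)→19·(9−10)≡7=h (all mod 26).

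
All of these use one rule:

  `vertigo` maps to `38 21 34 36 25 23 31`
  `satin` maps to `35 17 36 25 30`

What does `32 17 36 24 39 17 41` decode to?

pathway

Letters become their 1-based position plus 16 (so a→17, b→18, …).
Reversing it on 32 17 36 24 39 17 41: 32→(32−16)÷1=16=p, 17→(17−16)÷1=1=a, 36→(36−16)÷1=20=t, 24→(24−16)÷1=8=h, 39→(39−16)÷1=23=w, 17→(17−16)÷1=1=a, 41→(41−16)÷1=25=y.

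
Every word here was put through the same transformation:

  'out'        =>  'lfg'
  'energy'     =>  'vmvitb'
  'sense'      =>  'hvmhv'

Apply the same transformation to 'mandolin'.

Each pair mirrors across the alphabet (o↔l, u↔f, t↔g): positions sum to 25. Each letter is replaced by its mirror in the alphabet: a↔z, b↔y, c↔x, and so on (the Atbash cipher).
For mandolin: m↔n, a↔z, n↔m, d↔w, o↔l, l↔o, i↔r, n↔m.

nzmwlorm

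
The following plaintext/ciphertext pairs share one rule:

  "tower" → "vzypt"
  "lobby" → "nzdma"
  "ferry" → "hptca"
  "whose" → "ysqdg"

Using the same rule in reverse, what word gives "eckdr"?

crisp

It's a Vigenère-style cipher with numeric key [2,11]: position i shifts by key[i mod 2].
Decoding eckdr: e−2=c, c−11=r, k−2=i, d−11=s, r−2=p.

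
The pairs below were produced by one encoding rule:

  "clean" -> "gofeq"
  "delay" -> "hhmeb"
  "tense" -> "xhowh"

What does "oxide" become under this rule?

The shifts repeat in a cycle of length 3: positions 0,1,… shift by +4, +3, +1, then the pattern repeats.
On oxide: o+4=s, x+3=a, i+1=j, d+4=h, e+3=h.

sajhh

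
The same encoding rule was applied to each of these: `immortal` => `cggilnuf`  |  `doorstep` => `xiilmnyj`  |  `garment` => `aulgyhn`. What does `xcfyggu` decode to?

dilemma

Compare letters: i→c is +20, m→g is +20, m→g is +20 — a constant shift. This is a Caesar cipher with shift 20.
Decoding xcfyggu: x−20=d, c−20=i, f−20=l, y−20=e, g−20=m, g−20=m, u−20=a.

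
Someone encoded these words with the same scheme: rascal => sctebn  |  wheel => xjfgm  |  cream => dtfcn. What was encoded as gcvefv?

Shifts by position in rascal: pos 0: r→s (+1), pos 1: a→c (+2), pos 2: s→t (+1), pos 3: c→e (+2) — repeating every 2. It's a Vigenère-style cipher with numeric key [1,2]: position i shifts by key[i mod 2].
Undoing it on gcvefv: g−1=f, c−2=a, v−1=u, e−2=c, f−1=e, v−2=t.

faucet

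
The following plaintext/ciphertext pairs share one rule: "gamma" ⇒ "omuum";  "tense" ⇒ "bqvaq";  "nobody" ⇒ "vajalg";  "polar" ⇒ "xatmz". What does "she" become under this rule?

apq

Two shifts are in play — +12 for a/e/i/o/u, +8 for every other letter.
On she: s(cons)+8=a, h(cons)+8=p, e(vowel)+12=q.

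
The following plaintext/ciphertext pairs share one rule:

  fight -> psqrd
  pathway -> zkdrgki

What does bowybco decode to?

remorse

This is a Caesar cipher with shift 10.
Decoding bowybco: b−10=r, o−10=e, w−10=m, y−10=o, b−10=r, c−10=s, o−10=e.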